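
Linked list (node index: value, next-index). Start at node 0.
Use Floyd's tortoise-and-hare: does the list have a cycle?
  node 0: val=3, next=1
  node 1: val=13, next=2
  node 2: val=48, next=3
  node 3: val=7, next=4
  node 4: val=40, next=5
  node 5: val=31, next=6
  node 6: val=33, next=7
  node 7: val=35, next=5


Floyd's tortoise (slow, +1) and hare (fast, +2):
  init: slow=0, fast=0
  step 1: slow=1, fast=2
  step 2: slow=2, fast=4
  step 3: slow=3, fast=6
  step 4: slow=4, fast=5
  step 5: slow=5, fast=7
  step 6: slow=6, fast=6
  slow == fast at node 6: cycle detected

Cycle: yes


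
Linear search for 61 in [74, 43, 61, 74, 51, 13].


i=0: 74!=61
i=1: 43!=61
i=2: 61==61 found!

Found at 2, 3 comps


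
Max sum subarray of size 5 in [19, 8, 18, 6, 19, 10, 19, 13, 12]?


[0:5]: 70
[1:6]: 61
[2:7]: 72
[3:8]: 67
[4:9]: 73

Max: 73 at [4:9]


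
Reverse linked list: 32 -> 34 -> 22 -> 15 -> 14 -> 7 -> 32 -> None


Step 1: curr=32, set curr.next=prev(None) | reversed so far: 32
Step 2: curr=34, set curr.next=prev(32) | reversed so far: 34 -> 32
Step 3: curr=22, set curr.next=prev(34) | reversed so far: 22 -> 34 -> 32
Step 4: curr=15, set curr.next=prev(22) | reversed so far: 15 -> 22 -> 34 -> 32
Step 5: curr=14, set curr.next=prev(15) | reversed so far: 14 -> 15 -> 22 -> 34 -> 32
Step 6: curr=7, set curr.next=prev(14) | reversed so far: 7 -> 14 -> 15 -> 22 -> 34 -> 32
Step 7: curr=32, set curr.next=prev(7) | reversed so far: 32 -> 7 -> 14 -> 15 -> 22 -> 34 -> 32

32 -> 7 -> 14 -> 15 -> 22 -> 34 -> 32 -> None


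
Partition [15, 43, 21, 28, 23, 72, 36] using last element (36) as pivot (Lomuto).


Pivot: 36
  15 <= 36: advance i (no swap)
  21 <= 36: swap -> [15, 21, 43, 28, 23, 72, 36]
  28 <= 36: swap -> [15, 21, 28, 43, 23, 72, 36]
  23 <= 36: swap -> [15, 21, 28, 23, 43, 72, 36]
Place pivot at 4: [15, 21, 28, 23, 36, 72, 43]

Partitioned: [15, 21, 28, 23, 36, 72, 43]


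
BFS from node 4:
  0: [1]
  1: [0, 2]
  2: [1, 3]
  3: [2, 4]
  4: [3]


Visit 4, enqueue [3]
Visit 3, enqueue [2]
Visit 2, enqueue [1]
Visit 1, enqueue [0]
Visit 0, enqueue []

BFS order: [4, 3, 2, 1, 0]


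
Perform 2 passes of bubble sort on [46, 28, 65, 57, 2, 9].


Initial: [46, 28, 65, 57, 2, 9]
Pass 1: [28, 46, 57, 2, 9, 65] (4 swaps)
Pass 2: [28, 46, 2, 9, 57, 65] (2 swaps)

After 2 passes: [28, 46, 2, 9, 57, 65]


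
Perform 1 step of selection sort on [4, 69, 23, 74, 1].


Initial: [4, 69, 23, 74, 1]
Step 1: min=1 at 4
  Swap: [1, 69, 23, 74, 4]

After 1 step: [1, 69, 23, 74, 4]


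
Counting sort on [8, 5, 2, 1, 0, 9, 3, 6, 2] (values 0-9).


Input: [8, 5, 2, 1, 0, 9, 3, 6, 2]
Counts: [1, 1, 2, 1, 0, 1, 1, 0, 1, 1]

Sorted: [0, 1, 2, 2, 3, 5, 6, 8, 9]


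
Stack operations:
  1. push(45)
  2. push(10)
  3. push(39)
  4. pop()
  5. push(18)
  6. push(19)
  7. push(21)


push(45) -> [45]
push(10) -> [45, 10]
push(39) -> [45, 10, 39]
pop()->39, [45, 10]
push(18) -> [45, 10, 18]
push(19) -> [45, 10, 18, 19]
push(21) -> [45, 10, 18, 19, 21]

Final stack: [45, 10, 18, 19, 21]


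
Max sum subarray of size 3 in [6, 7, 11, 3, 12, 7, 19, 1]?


[0:3]: 24
[1:4]: 21
[2:5]: 26
[3:6]: 22
[4:7]: 38
[5:8]: 27

Max: 38 at [4:7]


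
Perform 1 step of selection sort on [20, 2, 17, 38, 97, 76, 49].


Initial: [20, 2, 17, 38, 97, 76, 49]
Step 1: min=2 at 1
  Swap: [2, 20, 17, 38, 97, 76, 49]

After 1 step: [2, 20, 17, 38, 97, 76, 49]


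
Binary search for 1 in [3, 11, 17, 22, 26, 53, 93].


Step 1: lo=0, hi=6, mid=3, val=22
Step 2: lo=0, hi=2, mid=1, val=11
Step 3: lo=0, hi=0, mid=0, val=3

Not found


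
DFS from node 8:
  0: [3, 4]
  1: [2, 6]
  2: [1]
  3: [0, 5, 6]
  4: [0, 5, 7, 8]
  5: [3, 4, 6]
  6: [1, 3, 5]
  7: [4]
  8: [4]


Visit 8, push [4]
Visit 4, push [7, 5, 0]
Visit 0, push [3]
Visit 3, push [6, 5]
Visit 5, push [6]
Visit 6, push [1]
Visit 1, push [2]
Visit 2, push []
Visit 7, push []

DFS order: [8, 4, 0, 3, 5, 6, 1, 2, 7]


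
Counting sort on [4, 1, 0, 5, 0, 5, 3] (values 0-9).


Input: [4, 1, 0, 5, 0, 5, 3]
Counts: [2, 1, 0, 1, 1, 2, 0, 0, 0, 0]

Sorted: [0, 0, 1, 3, 4, 5, 5]


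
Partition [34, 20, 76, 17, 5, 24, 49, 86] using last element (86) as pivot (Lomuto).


Pivot: 86
  34 <= 86: advance i (no swap)
  20 <= 86: advance i (no swap)
  76 <= 86: advance i (no swap)
  17 <= 86: advance i (no swap)
  5 <= 86: advance i (no swap)
  24 <= 86: advance i (no swap)
  49 <= 86: advance i (no swap)
Place pivot at 7: [34, 20, 76, 17, 5, 24, 49, 86]

Partitioned: [34, 20, 76, 17, 5, 24, 49, 86]


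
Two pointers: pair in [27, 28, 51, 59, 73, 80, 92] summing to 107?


lo=0(27)+hi=6(92)=119
lo=0(27)+hi=5(80)=107

Yes: 27+80=107


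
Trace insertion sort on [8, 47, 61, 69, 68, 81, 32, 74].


Initial: [8, 47, 61, 69, 68, 81, 32, 74]
Insert 47: [8, 47, 61, 69, 68, 81, 32, 74]
Insert 61: [8, 47, 61, 69, 68, 81, 32, 74]
Insert 69: [8, 47, 61, 69, 68, 81, 32, 74]
Insert 68: [8, 47, 61, 68, 69, 81, 32, 74]
Insert 81: [8, 47, 61, 68, 69, 81, 32, 74]
Insert 32: [8, 32, 47, 61, 68, 69, 81, 74]
Insert 74: [8, 32, 47, 61, 68, 69, 74, 81]

Sorted: [8, 32, 47, 61, 68, 69, 74, 81]


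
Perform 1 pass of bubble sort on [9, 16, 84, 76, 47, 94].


Initial: [9, 16, 84, 76, 47, 94]
Pass 1: [9, 16, 76, 47, 84, 94] (2 swaps)

After 1 pass: [9, 16, 76, 47, 84, 94]


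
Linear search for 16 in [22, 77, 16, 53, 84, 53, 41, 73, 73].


i=0: 22!=16
i=1: 77!=16
i=2: 16==16 found!

Found at 2, 3 comps


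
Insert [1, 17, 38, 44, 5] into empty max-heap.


Insert 1: [1]
Insert 17: [17, 1]
Insert 38: [38, 1, 17]
Insert 44: [44, 38, 17, 1]
Insert 5: [44, 38, 17, 1, 5]

Final heap: [44, 38, 17, 1, 5]


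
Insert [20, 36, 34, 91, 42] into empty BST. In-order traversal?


Insert 20: root
Insert 36: R from 20
Insert 34: R from 20 -> L from 36
Insert 91: R from 20 -> R from 36
Insert 42: R from 20 -> R from 36 -> L from 91

In-order: [20, 34, 36, 42, 91]


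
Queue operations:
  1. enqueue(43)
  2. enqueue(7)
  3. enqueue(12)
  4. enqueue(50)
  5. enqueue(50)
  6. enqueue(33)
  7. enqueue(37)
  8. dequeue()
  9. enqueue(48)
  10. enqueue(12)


enqueue(43) -> [43]
enqueue(7) -> [43, 7]
enqueue(12) -> [43, 7, 12]
enqueue(50) -> [43, 7, 12, 50]
enqueue(50) -> [43, 7, 12, 50, 50]
enqueue(33) -> [43, 7, 12, 50, 50, 33]
enqueue(37) -> [43, 7, 12, 50, 50, 33, 37]
dequeue()->43, [7, 12, 50, 50, 33, 37]
enqueue(48) -> [7, 12, 50, 50, 33, 37, 48]
enqueue(12) -> [7, 12, 50, 50, 33, 37, 48, 12]

Final queue: [7, 12, 50, 50, 33, 37, 48, 12]


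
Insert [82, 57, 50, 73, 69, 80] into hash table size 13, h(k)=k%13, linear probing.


Insert 82: h=4 -> slot 4
Insert 57: h=5 -> slot 5
Insert 50: h=11 -> slot 11
Insert 73: h=8 -> slot 8
Insert 69: h=4, 2 probes -> slot 6
Insert 80: h=2 -> slot 2

Table: [None, None, 80, None, 82, 57, 69, None, 73, None, None, 50, None]


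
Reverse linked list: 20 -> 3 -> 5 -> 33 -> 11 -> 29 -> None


Step 1: curr=20, set curr.next=prev(None) | reversed so far: 20
Step 2: curr=3, set curr.next=prev(20) | reversed so far: 3 -> 20
Step 3: curr=5, set curr.next=prev(3) | reversed so far: 5 -> 3 -> 20
Step 4: curr=33, set curr.next=prev(5) | reversed so far: 33 -> 5 -> 3 -> 20
Step 5: curr=11, set curr.next=prev(33) | reversed so far: 11 -> 33 -> 5 -> 3 -> 20
Step 6: curr=29, set curr.next=prev(11) | reversed so far: 29 -> 11 -> 33 -> 5 -> 3 -> 20

29 -> 11 -> 33 -> 5 -> 3 -> 20 -> None


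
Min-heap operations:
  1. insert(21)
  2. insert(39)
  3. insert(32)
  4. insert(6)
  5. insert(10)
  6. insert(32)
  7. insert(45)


insert(21) -> [21]
insert(39) -> [21, 39]
insert(32) -> [21, 39, 32]
insert(6) -> [6, 21, 32, 39]
insert(10) -> [6, 10, 32, 39, 21]
insert(32) -> [6, 10, 32, 39, 21, 32]
insert(45) -> [6, 10, 32, 39, 21, 32, 45]

Final heap: [6, 10, 32, 39, 21, 32, 45]


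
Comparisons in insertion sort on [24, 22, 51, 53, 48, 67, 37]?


Algorithm: insertion sort
Input: [24, 22, 51, 53, 48, 67, 37]
Sorted: [22, 24, 37, 48, 51, 53, 67]

12


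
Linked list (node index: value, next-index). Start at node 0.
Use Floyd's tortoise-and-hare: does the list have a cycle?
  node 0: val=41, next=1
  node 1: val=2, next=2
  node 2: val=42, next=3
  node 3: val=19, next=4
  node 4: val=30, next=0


Floyd's tortoise (slow, +1) and hare (fast, +2):
  init: slow=0, fast=0
  step 1: slow=1, fast=2
  step 2: slow=2, fast=4
  step 3: slow=3, fast=1
  step 4: slow=4, fast=3
  step 5: slow=0, fast=0
  slow == fast at node 0: cycle detected

Cycle: yes


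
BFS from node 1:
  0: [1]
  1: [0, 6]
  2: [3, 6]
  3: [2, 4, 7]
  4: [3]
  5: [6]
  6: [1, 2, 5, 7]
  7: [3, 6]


Visit 1, enqueue [0, 6]
Visit 0, enqueue []
Visit 6, enqueue [2, 5, 7]
Visit 2, enqueue [3]
Visit 5, enqueue []
Visit 7, enqueue []
Visit 3, enqueue [4]
Visit 4, enqueue []

BFS order: [1, 0, 6, 2, 5, 7, 3, 4]


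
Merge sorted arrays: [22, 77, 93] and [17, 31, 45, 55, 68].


Take 17 from B
Take 22 from A
Take 31 from B
Take 45 from B
Take 55 from B
Take 68 from B

Merged: [17, 22, 31, 45, 55, 68, 77, 93]


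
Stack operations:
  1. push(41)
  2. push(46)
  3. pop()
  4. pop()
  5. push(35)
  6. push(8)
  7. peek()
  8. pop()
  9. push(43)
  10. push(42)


push(41) -> [41]
push(46) -> [41, 46]
pop()->46, [41]
pop()->41, []
push(35) -> [35]
push(8) -> [35, 8]
peek()->8
pop()->8, [35]
push(43) -> [35, 43]
push(42) -> [35, 43, 42]

Final stack: [35, 43, 42]


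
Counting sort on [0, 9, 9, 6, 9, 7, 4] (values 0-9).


Input: [0, 9, 9, 6, 9, 7, 4]
Counts: [1, 0, 0, 0, 1, 0, 1, 1, 0, 3]

Sorted: [0, 4, 6, 7, 9, 9, 9]


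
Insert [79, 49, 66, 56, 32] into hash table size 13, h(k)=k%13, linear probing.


Insert 79: h=1 -> slot 1
Insert 49: h=10 -> slot 10
Insert 66: h=1, 1 probes -> slot 2
Insert 56: h=4 -> slot 4
Insert 32: h=6 -> slot 6

Table: [None, 79, 66, None, 56, None, 32, None, None, None, 49, None, None]


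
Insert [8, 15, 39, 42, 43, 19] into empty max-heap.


Insert 8: [8]
Insert 15: [15, 8]
Insert 39: [39, 8, 15]
Insert 42: [42, 39, 15, 8]
Insert 43: [43, 42, 15, 8, 39]
Insert 19: [43, 42, 19, 8, 39, 15]

Final heap: [43, 42, 19, 8, 39, 15]


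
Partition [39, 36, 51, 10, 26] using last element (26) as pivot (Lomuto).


Pivot: 26
  10 <= 26: swap -> [10, 36, 51, 39, 26]
Place pivot at 1: [10, 26, 51, 39, 36]

Partitioned: [10, 26, 51, 39, 36]


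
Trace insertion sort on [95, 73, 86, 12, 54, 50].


Initial: [95, 73, 86, 12, 54, 50]
Insert 73: [73, 95, 86, 12, 54, 50]
Insert 86: [73, 86, 95, 12, 54, 50]
Insert 12: [12, 73, 86, 95, 54, 50]
Insert 54: [12, 54, 73, 86, 95, 50]
Insert 50: [12, 50, 54, 73, 86, 95]

Sorted: [12, 50, 54, 73, 86, 95]


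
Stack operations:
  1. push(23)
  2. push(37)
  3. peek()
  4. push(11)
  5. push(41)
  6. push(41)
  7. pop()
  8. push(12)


push(23) -> [23]
push(37) -> [23, 37]
peek()->37
push(11) -> [23, 37, 11]
push(41) -> [23, 37, 11, 41]
push(41) -> [23, 37, 11, 41, 41]
pop()->41, [23, 37, 11, 41]
push(12) -> [23, 37, 11, 41, 12]

Final stack: [23, 37, 11, 41, 12]


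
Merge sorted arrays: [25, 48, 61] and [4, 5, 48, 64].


Take 4 from B
Take 5 from B
Take 25 from A
Take 48 from A
Take 48 from B
Take 61 from A

Merged: [4, 5, 25, 48, 48, 61, 64]


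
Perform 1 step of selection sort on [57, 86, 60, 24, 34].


Initial: [57, 86, 60, 24, 34]
Step 1: min=24 at 3
  Swap: [24, 86, 60, 57, 34]

After 1 step: [24, 86, 60, 57, 34]


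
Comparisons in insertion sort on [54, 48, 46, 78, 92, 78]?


Algorithm: insertion sort
Input: [54, 48, 46, 78, 92, 78]
Sorted: [46, 48, 54, 78, 78, 92]

7


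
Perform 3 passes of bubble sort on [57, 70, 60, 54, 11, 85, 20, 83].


Initial: [57, 70, 60, 54, 11, 85, 20, 83]
Pass 1: [57, 60, 54, 11, 70, 20, 83, 85] (5 swaps)
Pass 2: [57, 54, 11, 60, 20, 70, 83, 85] (3 swaps)
Pass 3: [54, 11, 57, 20, 60, 70, 83, 85] (3 swaps)

After 3 passes: [54, 11, 57, 20, 60, 70, 83, 85]


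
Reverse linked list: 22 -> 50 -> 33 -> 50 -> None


Step 1: curr=22, set curr.next=prev(None) | reversed so far: 22
Step 2: curr=50, set curr.next=prev(22) | reversed so far: 50 -> 22
Step 3: curr=33, set curr.next=prev(50) | reversed so far: 33 -> 50 -> 22
Step 4: curr=50, set curr.next=prev(33) | reversed so far: 50 -> 33 -> 50 -> 22

50 -> 33 -> 50 -> 22 -> None


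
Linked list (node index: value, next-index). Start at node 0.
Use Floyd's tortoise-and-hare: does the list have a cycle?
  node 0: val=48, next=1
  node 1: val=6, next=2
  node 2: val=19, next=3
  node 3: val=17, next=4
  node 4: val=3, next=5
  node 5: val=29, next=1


Floyd's tortoise (slow, +1) and hare (fast, +2):
  init: slow=0, fast=0
  step 1: slow=1, fast=2
  step 2: slow=2, fast=4
  step 3: slow=3, fast=1
  step 4: slow=4, fast=3
  step 5: slow=5, fast=5
  slow == fast at node 5: cycle detected

Cycle: yes


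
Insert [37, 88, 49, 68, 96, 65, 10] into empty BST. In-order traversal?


Insert 37: root
Insert 88: R from 37
Insert 49: R from 37 -> L from 88
Insert 68: R from 37 -> L from 88 -> R from 49
Insert 96: R from 37 -> R from 88
Insert 65: R from 37 -> L from 88 -> R from 49 -> L from 68
Insert 10: L from 37

In-order: [10, 37, 49, 65, 68, 88, 96]


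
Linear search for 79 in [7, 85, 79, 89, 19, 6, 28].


i=0: 7!=79
i=1: 85!=79
i=2: 79==79 found!

Found at 2, 3 comps


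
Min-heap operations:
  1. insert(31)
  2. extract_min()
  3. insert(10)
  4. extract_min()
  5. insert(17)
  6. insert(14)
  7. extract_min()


insert(31) -> [31]
extract_min()->31, []
insert(10) -> [10]
extract_min()->10, []
insert(17) -> [17]
insert(14) -> [14, 17]
extract_min()->14, [17]

Final heap: [17]


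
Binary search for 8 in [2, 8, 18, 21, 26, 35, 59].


Step 1: lo=0, hi=6, mid=3, val=21
Step 2: lo=0, hi=2, mid=1, val=8

Found at index 1


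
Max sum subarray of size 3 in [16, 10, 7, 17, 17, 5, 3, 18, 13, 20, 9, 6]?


[0:3]: 33
[1:4]: 34
[2:5]: 41
[3:6]: 39
[4:7]: 25
[5:8]: 26
[6:9]: 34
[7:10]: 51
[8:11]: 42
[9:12]: 35

Max: 51 at [7:10]


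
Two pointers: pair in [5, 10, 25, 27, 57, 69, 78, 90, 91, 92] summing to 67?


lo=0(5)+hi=9(92)=97
lo=0(5)+hi=8(91)=96
lo=0(5)+hi=7(90)=95
lo=0(5)+hi=6(78)=83
lo=0(5)+hi=5(69)=74
lo=0(5)+hi=4(57)=62
lo=1(10)+hi=4(57)=67

Yes: 10+57=67


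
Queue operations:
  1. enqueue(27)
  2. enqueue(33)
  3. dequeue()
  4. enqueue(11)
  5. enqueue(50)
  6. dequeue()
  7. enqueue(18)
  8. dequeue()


enqueue(27) -> [27]
enqueue(33) -> [27, 33]
dequeue()->27, [33]
enqueue(11) -> [33, 11]
enqueue(50) -> [33, 11, 50]
dequeue()->33, [11, 50]
enqueue(18) -> [11, 50, 18]
dequeue()->11, [50, 18]

Final queue: [50, 18]


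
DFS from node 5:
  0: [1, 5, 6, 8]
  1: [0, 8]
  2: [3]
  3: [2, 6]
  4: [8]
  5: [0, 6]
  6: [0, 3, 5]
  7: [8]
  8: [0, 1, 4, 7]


Visit 5, push [6, 0]
Visit 0, push [8, 6, 1]
Visit 1, push [8]
Visit 8, push [7, 4]
Visit 4, push []
Visit 7, push []
Visit 6, push [3]
Visit 3, push [2]
Visit 2, push []

DFS order: [5, 0, 1, 8, 4, 7, 6, 3, 2]


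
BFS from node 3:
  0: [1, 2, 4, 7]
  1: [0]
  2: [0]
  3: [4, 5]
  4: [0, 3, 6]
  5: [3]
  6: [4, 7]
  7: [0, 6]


Visit 3, enqueue [4, 5]
Visit 4, enqueue [0, 6]
Visit 5, enqueue []
Visit 0, enqueue [1, 2, 7]
Visit 6, enqueue []
Visit 1, enqueue []
Visit 2, enqueue []
Visit 7, enqueue []

BFS order: [3, 4, 5, 0, 6, 1, 2, 7]


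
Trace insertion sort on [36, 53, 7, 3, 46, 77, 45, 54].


Initial: [36, 53, 7, 3, 46, 77, 45, 54]
Insert 53: [36, 53, 7, 3, 46, 77, 45, 54]
Insert 7: [7, 36, 53, 3, 46, 77, 45, 54]
Insert 3: [3, 7, 36, 53, 46, 77, 45, 54]
Insert 46: [3, 7, 36, 46, 53, 77, 45, 54]
Insert 77: [3, 7, 36, 46, 53, 77, 45, 54]
Insert 45: [3, 7, 36, 45, 46, 53, 77, 54]
Insert 54: [3, 7, 36, 45, 46, 53, 54, 77]

Sorted: [3, 7, 36, 45, 46, 53, 54, 77]


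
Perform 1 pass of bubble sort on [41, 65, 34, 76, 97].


Initial: [41, 65, 34, 76, 97]
Pass 1: [41, 34, 65, 76, 97] (1 swaps)

After 1 pass: [41, 34, 65, 76, 97]


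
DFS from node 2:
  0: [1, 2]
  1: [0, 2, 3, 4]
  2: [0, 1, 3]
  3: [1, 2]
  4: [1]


Visit 2, push [3, 1, 0]
Visit 0, push [1]
Visit 1, push [4, 3]
Visit 3, push []
Visit 4, push []

DFS order: [2, 0, 1, 3, 4]


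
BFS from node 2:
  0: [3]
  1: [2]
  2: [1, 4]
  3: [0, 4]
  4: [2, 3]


Visit 2, enqueue [1, 4]
Visit 1, enqueue []
Visit 4, enqueue [3]
Visit 3, enqueue [0]
Visit 0, enqueue []

BFS order: [2, 1, 4, 3, 0]


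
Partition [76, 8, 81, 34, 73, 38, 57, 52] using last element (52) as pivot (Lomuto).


Pivot: 52
  8 <= 52: swap -> [8, 76, 81, 34, 73, 38, 57, 52]
  34 <= 52: swap -> [8, 34, 81, 76, 73, 38, 57, 52]
  38 <= 52: swap -> [8, 34, 38, 76, 73, 81, 57, 52]
Place pivot at 3: [8, 34, 38, 52, 73, 81, 57, 76]

Partitioned: [8, 34, 38, 52, 73, 81, 57, 76]


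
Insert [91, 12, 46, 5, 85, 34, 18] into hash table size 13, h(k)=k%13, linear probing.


Insert 91: h=0 -> slot 0
Insert 12: h=12 -> slot 12
Insert 46: h=7 -> slot 7
Insert 5: h=5 -> slot 5
Insert 85: h=7, 1 probes -> slot 8
Insert 34: h=8, 1 probes -> slot 9
Insert 18: h=5, 1 probes -> slot 6

Table: [91, None, None, None, None, 5, 18, 46, 85, 34, None, None, 12]


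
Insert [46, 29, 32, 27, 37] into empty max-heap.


Insert 46: [46]
Insert 29: [46, 29]
Insert 32: [46, 29, 32]
Insert 27: [46, 29, 32, 27]
Insert 37: [46, 37, 32, 27, 29]

Final heap: [46, 37, 32, 27, 29]


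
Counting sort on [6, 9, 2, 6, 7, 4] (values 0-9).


Input: [6, 9, 2, 6, 7, 4]
Counts: [0, 0, 1, 0, 1, 0, 2, 1, 0, 1]

Sorted: [2, 4, 6, 6, 7, 9]


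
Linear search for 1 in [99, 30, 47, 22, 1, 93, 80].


i=0: 99!=1
i=1: 30!=1
i=2: 47!=1
i=3: 22!=1
i=4: 1==1 found!

Found at 4, 5 comps


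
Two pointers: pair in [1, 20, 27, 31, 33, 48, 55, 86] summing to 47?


lo=0(1)+hi=7(86)=87
lo=0(1)+hi=6(55)=56
lo=0(1)+hi=5(48)=49
lo=0(1)+hi=4(33)=34
lo=1(20)+hi=4(33)=53
lo=1(20)+hi=3(31)=51
lo=1(20)+hi=2(27)=47

Yes: 20+27=47


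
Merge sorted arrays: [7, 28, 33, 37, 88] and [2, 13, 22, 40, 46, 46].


Take 2 from B
Take 7 from A
Take 13 from B
Take 22 from B
Take 28 from A
Take 33 from A
Take 37 from A
Take 40 from B
Take 46 from B
Take 46 from B

Merged: [2, 7, 13, 22, 28, 33, 37, 40, 46, 46, 88]


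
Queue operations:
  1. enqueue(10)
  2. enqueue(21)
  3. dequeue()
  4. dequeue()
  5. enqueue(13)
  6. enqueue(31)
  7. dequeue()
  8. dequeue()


enqueue(10) -> [10]
enqueue(21) -> [10, 21]
dequeue()->10, [21]
dequeue()->21, []
enqueue(13) -> [13]
enqueue(31) -> [13, 31]
dequeue()->13, [31]
dequeue()->31, []

Final queue: []


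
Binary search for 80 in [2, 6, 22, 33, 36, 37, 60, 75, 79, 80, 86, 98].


Step 1: lo=0, hi=11, mid=5, val=37
Step 2: lo=6, hi=11, mid=8, val=79
Step 3: lo=9, hi=11, mid=10, val=86
Step 4: lo=9, hi=9, mid=9, val=80

Found at index 9


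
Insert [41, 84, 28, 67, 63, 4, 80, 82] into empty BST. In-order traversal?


Insert 41: root
Insert 84: R from 41
Insert 28: L from 41
Insert 67: R from 41 -> L from 84
Insert 63: R from 41 -> L from 84 -> L from 67
Insert 4: L from 41 -> L from 28
Insert 80: R from 41 -> L from 84 -> R from 67
Insert 82: R from 41 -> L from 84 -> R from 67 -> R from 80

In-order: [4, 28, 41, 63, 67, 80, 82, 84]


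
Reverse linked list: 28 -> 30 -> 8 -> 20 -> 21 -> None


Step 1: curr=28, set curr.next=prev(None) | reversed so far: 28
Step 2: curr=30, set curr.next=prev(28) | reversed so far: 30 -> 28
Step 3: curr=8, set curr.next=prev(30) | reversed so far: 8 -> 30 -> 28
Step 4: curr=20, set curr.next=prev(8) | reversed so far: 20 -> 8 -> 30 -> 28
Step 5: curr=21, set curr.next=prev(20) | reversed so far: 21 -> 20 -> 8 -> 30 -> 28

21 -> 20 -> 8 -> 30 -> 28 -> None


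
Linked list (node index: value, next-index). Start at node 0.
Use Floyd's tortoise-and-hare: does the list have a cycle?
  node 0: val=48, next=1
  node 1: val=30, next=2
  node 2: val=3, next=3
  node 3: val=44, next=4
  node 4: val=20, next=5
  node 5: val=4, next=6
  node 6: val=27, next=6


Floyd's tortoise (slow, +1) and hare (fast, +2):
  init: slow=0, fast=0
  step 1: slow=1, fast=2
  step 2: slow=2, fast=4
  step 3: slow=3, fast=6
  step 4: slow=4, fast=6
  step 5: slow=5, fast=6
  step 6: slow=6, fast=6
  slow == fast at node 6: cycle detected

Cycle: yes


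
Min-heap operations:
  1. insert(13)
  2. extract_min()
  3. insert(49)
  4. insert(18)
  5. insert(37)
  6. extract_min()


insert(13) -> [13]
extract_min()->13, []
insert(49) -> [49]
insert(18) -> [18, 49]
insert(37) -> [18, 49, 37]
extract_min()->18, [37, 49]

Final heap: [37, 49]


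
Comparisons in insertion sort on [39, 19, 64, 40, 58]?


Algorithm: insertion sort
Input: [39, 19, 64, 40, 58]
Sorted: [19, 39, 40, 58, 64]

6


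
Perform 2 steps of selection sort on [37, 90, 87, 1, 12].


Initial: [37, 90, 87, 1, 12]
Step 1: min=1 at 3
  Swap: [1, 90, 87, 37, 12]
Step 2: min=12 at 4
  Swap: [1, 12, 87, 37, 90]

After 2 steps: [1, 12, 87, 37, 90]


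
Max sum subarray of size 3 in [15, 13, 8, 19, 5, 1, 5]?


[0:3]: 36
[1:4]: 40
[2:5]: 32
[3:6]: 25
[4:7]: 11

Max: 40 at [1:4]


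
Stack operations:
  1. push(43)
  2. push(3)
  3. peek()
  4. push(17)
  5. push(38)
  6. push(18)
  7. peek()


push(43) -> [43]
push(3) -> [43, 3]
peek()->3
push(17) -> [43, 3, 17]
push(38) -> [43, 3, 17, 38]
push(18) -> [43, 3, 17, 38, 18]
peek()->18

Final stack: [43, 3, 17, 38, 18]


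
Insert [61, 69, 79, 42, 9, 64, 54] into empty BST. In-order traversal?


Insert 61: root
Insert 69: R from 61
Insert 79: R from 61 -> R from 69
Insert 42: L from 61
Insert 9: L from 61 -> L from 42
Insert 64: R from 61 -> L from 69
Insert 54: L from 61 -> R from 42

In-order: [9, 42, 54, 61, 64, 69, 79]


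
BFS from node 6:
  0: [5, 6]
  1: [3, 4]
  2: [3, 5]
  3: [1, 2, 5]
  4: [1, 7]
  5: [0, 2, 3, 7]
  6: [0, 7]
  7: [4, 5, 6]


Visit 6, enqueue [0, 7]
Visit 0, enqueue [5]
Visit 7, enqueue [4]
Visit 5, enqueue [2, 3]
Visit 4, enqueue [1]
Visit 2, enqueue []
Visit 3, enqueue []
Visit 1, enqueue []

BFS order: [6, 0, 7, 5, 4, 2, 3, 1]


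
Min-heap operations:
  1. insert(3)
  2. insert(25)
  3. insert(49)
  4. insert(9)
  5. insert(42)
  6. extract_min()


insert(3) -> [3]
insert(25) -> [3, 25]
insert(49) -> [3, 25, 49]
insert(9) -> [3, 9, 49, 25]
insert(42) -> [3, 9, 49, 25, 42]
extract_min()->3, [9, 25, 49, 42]

Final heap: [9, 25, 49, 42]


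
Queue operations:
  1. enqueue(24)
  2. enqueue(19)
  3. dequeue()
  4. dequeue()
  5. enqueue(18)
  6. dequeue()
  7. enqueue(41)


enqueue(24) -> [24]
enqueue(19) -> [24, 19]
dequeue()->24, [19]
dequeue()->19, []
enqueue(18) -> [18]
dequeue()->18, []
enqueue(41) -> [41]

Final queue: [41]


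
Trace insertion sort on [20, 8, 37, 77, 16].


Initial: [20, 8, 37, 77, 16]
Insert 8: [8, 20, 37, 77, 16]
Insert 37: [8, 20, 37, 77, 16]
Insert 77: [8, 20, 37, 77, 16]
Insert 16: [8, 16, 20, 37, 77]

Sorted: [8, 16, 20, 37, 77]


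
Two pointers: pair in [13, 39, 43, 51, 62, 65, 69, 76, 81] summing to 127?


lo=0(13)+hi=8(81)=94
lo=1(39)+hi=8(81)=120
lo=2(43)+hi=8(81)=124
lo=3(51)+hi=8(81)=132
lo=3(51)+hi=7(76)=127

Yes: 51+76=127


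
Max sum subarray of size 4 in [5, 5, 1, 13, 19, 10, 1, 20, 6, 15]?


[0:4]: 24
[1:5]: 38
[2:6]: 43
[3:7]: 43
[4:8]: 50
[5:9]: 37
[6:10]: 42

Max: 50 at [4:8]


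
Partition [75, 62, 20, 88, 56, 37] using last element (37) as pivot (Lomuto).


Pivot: 37
  20 <= 37: swap -> [20, 62, 75, 88, 56, 37]
Place pivot at 1: [20, 37, 75, 88, 56, 62]

Partitioned: [20, 37, 75, 88, 56, 62]


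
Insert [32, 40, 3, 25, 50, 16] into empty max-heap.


Insert 32: [32]
Insert 40: [40, 32]
Insert 3: [40, 32, 3]
Insert 25: [40, 32, 3, 25]
Insert 50: [50, 40, 3, 25, 32]
Insert 16: [50, 40, 16, 25, 32, 3]

Final heap: [50, 40, 16, 25, 32, 3]


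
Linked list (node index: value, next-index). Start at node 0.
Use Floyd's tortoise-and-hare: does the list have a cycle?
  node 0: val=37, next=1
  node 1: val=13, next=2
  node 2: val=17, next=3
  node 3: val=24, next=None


Floyd's tortoise (slow, +1) and hare (fast, +2):
  init: slow=0, fast=0
  step 1: slow=1, fast=2
  step 2: fast 2->3->None, no cycle

Cycle: no


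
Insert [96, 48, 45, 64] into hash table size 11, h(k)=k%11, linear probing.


Insert 96: h=8 -> slot 8
Insert 48: h=4 -> slot 4
Insert 45: h=1 -> slot 1
Insert 64: h=9 -> slot 9

Table: [None, 45, None, None, 48, None, None, None, 96, 64, None]


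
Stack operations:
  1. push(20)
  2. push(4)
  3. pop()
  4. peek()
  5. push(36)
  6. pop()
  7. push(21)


push(20) -> [20]
push(4) -> [20, 4]
pop()->4, [20]
peek()->20
push(36) -> [20, 36]
pop()->36, [20]
push(21) -> [20, 21]

Final stack: [20, 21]


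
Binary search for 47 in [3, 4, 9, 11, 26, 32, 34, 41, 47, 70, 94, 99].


Step 1: lo=0, hi=11, mid=5, val=32
Step 2: lo=6, hi=11, mid=8, val=47

Found at index 8


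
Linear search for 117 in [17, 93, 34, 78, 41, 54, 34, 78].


i=0: 17!=117
i=1: 93!=117
i=2: 34!=117
i=3: 78!=117
i=4: 41!=117
i=5: 54!=117
i=6: 34!=117
i=7: 78!=117

Not found, 8 comps


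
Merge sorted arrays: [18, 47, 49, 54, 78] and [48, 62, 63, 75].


Take 18 from A
Take 47 from A
Take 48 from B
Take 49 from A
Take 54 from A
Take 62 from B
Take 63 from B
Take 75 from B

Merged: [18, 47, 48, 49, 54, 62, 63, 75, 78]


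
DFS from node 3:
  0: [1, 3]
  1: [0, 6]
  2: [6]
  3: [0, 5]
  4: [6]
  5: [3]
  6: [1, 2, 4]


Visit 3, push [5, 0]
Visit 0, push [1]
Visit 1, push [6]
Visit 6, push [4, 2]
Visit 2, push []
Visit 4, push []
Visit 5, push []

DFS order: [3, 0, 1, 6, 2, 4, 5]


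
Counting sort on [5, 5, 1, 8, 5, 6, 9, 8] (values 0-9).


Input: [5, 5, 1, 8, 5, 6, 9, 8]
Counts: [0, 1, 0, 0, 0, 3, 1, 0, 2, 1]

Sorted: [1, 5, 5, 5, 6, 8, 8, 9]


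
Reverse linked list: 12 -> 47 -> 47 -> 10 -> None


Step 1: curr=12, set curr.next=prev(None) | reversed so far: 12
Step 2: curr=47, set curr.next=prev(12) | reversed so far: 47 -> 12
Step 3: curr=47, set curr.next=prev(47) | reversed so far: 47 -> 47 -> 12
Step 4: curr=10, set curr.next=prev(47) | reversed so far: 10 -> 47 -> 47 -> 12

10 -> 47 -> 47 -> 12 -> None


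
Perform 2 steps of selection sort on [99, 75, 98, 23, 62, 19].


Initial: [99, 75, 98, 23, 62, 19]
Step 1: min=19 at 5
  Swap: [19, 75, 98, 23, 62, 99]
Step 2: min=23 at 3
  Swap: [19, 23, 98, 75, 62, 99]

After 2 steps: [19, 23, 98, 75, 62, 99]


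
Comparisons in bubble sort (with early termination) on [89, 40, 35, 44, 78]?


Algorithm: bubble sort (with early termination)
Input: [89, 40, 35, 44, 78]
Sorted: [35, 40, 44, 78, 89]

9


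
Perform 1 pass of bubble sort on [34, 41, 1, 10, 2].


Initial: [34, 41, 1, 10, 2]
Pass 1: [34, 1, 10, 2, 41] (3 swaps)

After 1 pass: [34, 1, 10, 2, 41]


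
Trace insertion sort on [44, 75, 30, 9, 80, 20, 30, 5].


Initial: [44, 75, 30, 9, 80, 20, 30, 5]
Insert 75: [44, 75, 30, 9, 80, 20, 30, 5]
Insert 30: [30, 44, 75, 9, 80, 20, 30, 5]
Insert 9: [9, 30, 44, 75, 80, 20, 30, 5]
Insert 80: [9, 30, 44, 75, 80, 20, 30, 5]
Insert 20: [9, 20, 30, 44, 75, 80, 30, 5]
Insert 30: [9, 20, 30, 30, 44, 75, 80, 5]
Insert 5: [5, 9, 20, 30, 30, 44, 75, 80]

Sorted: [5, 9, 20, 30, 30, 44, 75, 80]


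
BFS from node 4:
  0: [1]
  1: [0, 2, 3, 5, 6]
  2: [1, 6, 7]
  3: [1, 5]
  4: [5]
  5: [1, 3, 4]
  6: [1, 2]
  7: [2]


Visit 4, enqueue [5]
Visit 5, enqueue [1, 3]
Visit 1, enqueue [0, 2, 6]
Visit 3, enqueue []
Visit 0, enqueue []
Visit 2, enqueue [7]
Visit 6, enqueue []
Visit 7, enqueue []

BFS order: [4, 5, 1, 3, 0, 2, 6, 7]


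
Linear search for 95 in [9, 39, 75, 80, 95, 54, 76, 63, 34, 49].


i=0: 9!=95
i=1: 39!=95
i=2: 75!=95
i=3: 80!=95
i=4: 95==95 found!

Found at 4, 5 comps


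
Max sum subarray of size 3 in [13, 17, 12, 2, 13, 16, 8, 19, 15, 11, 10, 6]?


[0:3]: 42
[1:4]: 31
[2:5]: 27
[3:6]: 31
[4:7]: 37
[5:8]: 43
[6:9]: 42
[7:10]: 45
[8:11]: 36
[9:12]: 27

Max: 45 at [7:10]


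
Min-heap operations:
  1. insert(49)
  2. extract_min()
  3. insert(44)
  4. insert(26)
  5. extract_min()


insert(49) -> [49]
extract_min()->49, []
insert(44) -> [44]
insert(26) -> [26, 44]
extract_min()->26, [44]

Final heap: [44]


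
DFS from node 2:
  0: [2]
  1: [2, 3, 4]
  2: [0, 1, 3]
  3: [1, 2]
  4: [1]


Visit 2, push [3, 1, 0]
Visit 0, push []
Visit 1, push [4, 3]
Visit 3, push []
Visit 4, push []

DFS order: [2, 0, 1, 3, 4]


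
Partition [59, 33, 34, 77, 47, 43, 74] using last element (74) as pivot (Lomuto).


Pivot: 74
  59 <= 74: advance i (no swap)
  33 <= 74: advance i (no swap)
  34 <= 74: advance i (no swap)
  47 <= 74: swap -> [59, 33, 34, 47, 77, 43, 74]
  43 <= 74: swap -> [59, 33, 34, 47, 43, 77, 74]
Place pivot at 5: [59, 33, 34, 47, 43, 74, 77]

Partitioned: [59, 33, 34, 47, 43, 74, 77]


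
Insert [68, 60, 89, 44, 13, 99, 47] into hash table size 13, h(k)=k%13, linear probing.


Insert 68: h=3 -> slot 3
Insert 60: h=8 -> slot 8
Insert 89: h=11 -> slot 11
Insert 44: h=5 -> slot 5
Insert 13: h=0 -> slot 0
Insert 99: h=8, 1 probes -> slot 9
Insert 47: h=8, 2 probes -> slot 10

Table: [13, None, None, 68, None, 44, None, None, 60, 99, 47, 89, None]


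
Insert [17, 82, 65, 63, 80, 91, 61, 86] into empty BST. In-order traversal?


Insert 17: root
Insert 82: R from 17
Insert 65: R from 17 -> L from 82
Insert 63: R from 17 -> L from 82 -> L from 65
Insert 80: R from 17 -> L from 82 -> R from 65
Insert 91: R from 17 -> R from 82
Insert 61: R from 17 -> L from 82 -> L from 65 -> L from 63
Insert 86: R from 17 -> R from 82 -> L from 91

In-order: [17, 61, 63, 65, 80, 82, 86, 91]


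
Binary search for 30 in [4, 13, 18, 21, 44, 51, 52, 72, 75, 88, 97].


Step 1: lo=0, hi=10, mid=5, val=51
Step 2: lo=0, hi=4, mid=2, val=18
Step 3: lo=3, hi=4, mid=3, val=21
Step 4: lo=4, hi=4, mid=4, val=44

Not found


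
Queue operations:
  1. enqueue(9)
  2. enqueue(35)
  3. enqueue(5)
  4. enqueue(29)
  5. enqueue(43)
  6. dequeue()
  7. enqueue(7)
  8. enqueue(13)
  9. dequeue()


enqueue(9) -> [9]
enqueue(35) -> [9, 35]
enqueue(5) -> [9, 35, 5]
enqueue(29) -> [9, 35, 5, 29]
enqueue(43) -> [9, 35, 5, 29, 43]
dequeue()->9, [35, 5, 29, 43]
enqueue(7) -> [35, 5, 29, 43, 7]
enqueue(13) -> [35, 5, 29, 43, 7, 13]
dequeue()->35, [5, 29, 43, 7, 13]

Final queue: [5, 29, 43, 7, 13]


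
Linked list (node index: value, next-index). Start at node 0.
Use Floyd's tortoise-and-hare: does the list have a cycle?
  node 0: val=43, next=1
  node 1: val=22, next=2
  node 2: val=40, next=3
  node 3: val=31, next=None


Floyd's tortoise (slow, +1) and hare (fast, +2):
  init: slow=0, fast=0
  step 1: slow=1, fast=2
  step 2: fast 2->3->None, no cycle

Cycle: no


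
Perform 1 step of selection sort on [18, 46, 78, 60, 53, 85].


Initial: [18, 46, 78, 60, 53, 85]
Step 1: min=18 at 0
  Swap: [18, 46, 78, 60, 53, 85]

After 1 step: [18, 46, 78, 60, 53, 85]


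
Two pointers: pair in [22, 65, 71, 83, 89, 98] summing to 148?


lo=0(22)+hi=5(98)=120
lo=1(65)+hi=5(98)=163
lo=1(65)+hi=4(89)=154
lo=1(65)+hi=3(83)=148

Yes: 65+83=148


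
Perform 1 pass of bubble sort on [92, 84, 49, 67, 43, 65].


Initial: [92, 84, 49, 67, 43, 65]
Pass 1: [84, 49, 67, 43, 65, 92] (5 swaps)

After 1 pass: [84, 49, 67, 43, 65, 92]


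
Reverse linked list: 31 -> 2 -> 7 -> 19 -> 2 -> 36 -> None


Step 1: curr=31, set curr.next=prev(None) | reversed so far: 31
Step 2: curr=2, set curr.next=prev(31) | reversed so far: 2 -> 31
Step 3: curr=7, set curr.next=prev(2) | reversed so far: 7 -> 2 -> 31
Step 4: curr=19, set curr.next=prev(7) | reversed so far: 19 -> 7 -> 2 -> 31
Step 5: curr=2, set curr.next=prev(19) | reversed so far: 2 -> 19 -> 7 -> 2 -> 31
Step 6: curr=36, set curr.next=prev(2) | reversed so far: 36 -> 2 -> 19 -> 7 -> 2 -> 31

36 -> 2 -> 19 -> 7 -> 2 -> 31 -> None


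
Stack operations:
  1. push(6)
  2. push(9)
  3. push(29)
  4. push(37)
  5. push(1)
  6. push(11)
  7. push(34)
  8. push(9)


push(6) -> [6]
push(9) -> [6, 9]
push(29) -> [6, 9, 29]
push(37) -> [6, 9, 29, 37]
push(1) -> [6, 9, 29, 37, 1]
push(11) -> [6, 9, 29, 37, 1, 11]
push(34) -> [6, 9, 29, 37, 1, 11, 34]
push(9) -> [6, 9, 29, 37, 1, 11, 34, 9]

Final stack: [6, 9, 29, 37, 1, 11, 34, 9]


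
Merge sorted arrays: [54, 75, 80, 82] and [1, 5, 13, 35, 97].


Take 1 from B
Take 5 from B
Take 13 from B
Take 35 from B
Take 54 from A
Take 75 from A
Take 80 from A
Take 82 from A

Merged: [1, 5, 13, 35, 54, 75, 80, 82, 97]


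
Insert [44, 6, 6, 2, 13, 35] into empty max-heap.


Insert 44: [44]
Insert 6: [44, 6]
Insert 6: [44, 6, 6]
Insert 2: [44, 6, 6, 2]
Insert 13: [44, 13, 6, 2, 6]
Insert 35: [44, 13, 35, 2, 6, 6]

Final heap: [44, 13, 35, 2, 6, 6]


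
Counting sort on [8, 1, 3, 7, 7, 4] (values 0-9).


Input: [8, 1, 3, 7, 7, 4]
Counts: [0, 1, 0, 1, 1, 0, 0, 2, 1, 0]

Sorted: [1, 3, 4, 7, 7, 8]


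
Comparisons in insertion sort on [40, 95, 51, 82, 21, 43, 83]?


Algorithm: insertion sort
Input: [40, 95, 51, 82, 21, 43, 83]
Sorted: [21, 40, 43, 51, 82, 83, 95]

15


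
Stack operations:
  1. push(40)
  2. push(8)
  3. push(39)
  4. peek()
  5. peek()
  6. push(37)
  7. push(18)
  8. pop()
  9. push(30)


push(40) -> [40]
push(8) -> [40, 8]
push(39) -> [40, 8, 39]
peek()->39
peek()->39
push(37) -> [40, 8, 39, 37]
push(18) -> [40, 8, 39, 37, 18]
pop()->18, [40, 8, 39, 37]
push(30) -> [40, 8, 39, 37, 30]

Final stack: [40, 8, 39, 37, 30]


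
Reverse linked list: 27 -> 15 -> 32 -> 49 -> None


Step 1: curr=27, set curr.next=prev(None) | reversed so far: 27
Step 2: curr=15, set curr.next=prev(27) | reversed so far: 15 -> 27
Step 3: curr=32, set curr.next=prev(15) | reversed so far: 32 -> 15 -> 27
Step 4: curr=49, set curr.next=prev(32) | reversed so far: 49 -> 32 -> 15 -> 27

49 -> 32 -> 15 -> 27 -> None


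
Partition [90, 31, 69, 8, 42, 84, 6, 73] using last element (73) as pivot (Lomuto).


Pivot: 73
  31 <= 73: swap -> [31, 90, 69, 8, 42, 84, 6, 73]
  69 <= 73: swap -> [31, 69, 90, 8, 42, 84, 6, 73]
  8 <= 73: swap -> [31, 69, 8, 90, 42, 84, 6, 73]
  42 <= 73: swap -> [31, 69, 8, 42, 90, 84, 6, 73]
  6 <= 73: swap -> [31, 69, 8, 42, 6, 84, 90, 73]
Place pivot at 5: [31, 69, 8, 42, 6, 73, 90, 84]

Partitioned: [31, 69, 8, 42, 6, 73, 90, 84]


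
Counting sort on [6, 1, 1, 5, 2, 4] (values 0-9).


Input: [6, 1, 1, 5, 2, 4]
Counts: [0, 2, 1, 0, 1, 1, 1, 0, 0, 0]

Sorted: [1, 1, 2, 4, 5, 6]


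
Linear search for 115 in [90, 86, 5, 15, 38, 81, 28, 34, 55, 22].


i=0: 90!=115
i=1: 86!=115
i=2: 5!=115
i=3: 15!=115
i=4: 38!=115
i=5: 81!=115
i=6: 28!=115
i=7: 34!=115
i=8: 55!=115
i=9: 22!=115

Not found, 10 comps


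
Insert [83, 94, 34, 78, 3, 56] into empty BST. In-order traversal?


Insert 83: root
Insert 94: R from 83
Insert 34: L from 83
Insert 78: L from 83 -> R from 34
Insert 3: L from 83 -> L from 34
Insert 56: L from 83 -> R from 34 -> L from 78

In-order: [3, 34, 56, 78, 83, 94]


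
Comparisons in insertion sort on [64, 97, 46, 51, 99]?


Algorithm: insertion sort
Input: [64, 97, 46, 51, 99]
Sorted: [46, 51, 64, 97, 99]

7


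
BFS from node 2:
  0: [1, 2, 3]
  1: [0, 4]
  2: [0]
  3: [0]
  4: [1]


Visit 2, enqueue [0]
Visit 0, enqueue [1, 3]
Visit 1, enqueue [4]
Visit 3, enqueue []
Visit 4, enqueue []

BFS order: [2, 0, 1, 3, 4]


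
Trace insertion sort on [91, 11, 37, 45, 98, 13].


Initial: [91, 11, 37, 45, 98, 13]
Insert 11: [11, 91, 37, 45, 98, 13]
Insert 37: [11, 37, 91, 45, 98, 13]
Insert 45: [11, 37, 45, 91, 98, 13]
Insert 98: [11, 37, 45, 91, 98, 13]
Insert 13: [11, 13, 37, 45, 91, 98]

Sorted: [11, 13, 37, 45, 91, 98]


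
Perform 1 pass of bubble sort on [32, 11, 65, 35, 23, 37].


Initial: [32, 11, 65, 35, 23, 37]
Pass 1: [11, 32, 35, 23, 37, 65] (4 swaps)

After 1 pass: [11, 32, 35, 23, 37, 65]


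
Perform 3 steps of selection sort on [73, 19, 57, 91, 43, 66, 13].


Initial: [73, 19, 57, 91, 43, 66, 13]
Step 1: min=13 at 6
  Swap: [13, 19, 57, 91, 43, 66, 73]
Step 2: min=19 at 1
  Swap: [13, 19, 57, 91, 43, 66, 73]
Step 3: min=43 at 4
  Swap: [13, 19, 43, 91, 57, 66, 73]

After 3 steps: [13, 19, 43, 91, 57, 66, 73]


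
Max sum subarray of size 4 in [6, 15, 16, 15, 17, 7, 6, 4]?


[0:4]: 52
[1:5]: 63
[2:6]: 55
[3:7]: 45
[4:8]: 34

Max: 63 at [1:5]


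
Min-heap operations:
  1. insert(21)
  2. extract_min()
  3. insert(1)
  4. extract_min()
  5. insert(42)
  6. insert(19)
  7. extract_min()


insert(21) -> [21]
extract_min()->21, []
insert(1) -> [1]
extract_min()->1, []
insert(42) -> [42]
insert(19) -> [19, 42]
extract_min()->19, [42]

Final heap: [42]


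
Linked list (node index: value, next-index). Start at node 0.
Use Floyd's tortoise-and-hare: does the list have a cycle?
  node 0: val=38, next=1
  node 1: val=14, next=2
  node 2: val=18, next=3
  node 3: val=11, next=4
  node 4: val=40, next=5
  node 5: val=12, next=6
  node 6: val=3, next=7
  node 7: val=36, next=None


Floyd's tortoise (slow, +1) and hare (fast, +2):
  init: slow=0, fast=0
  step 1: slow=1, fast=2
  step 2: slow=2, fast=4
  step 3: slow=3, fast=6
  step 4: fast 6->7->None, no cycle

Cycle: no


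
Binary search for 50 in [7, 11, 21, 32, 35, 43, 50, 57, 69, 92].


Step 1: lo=0, hi=9, mid=4, val=35
Step 2: lo=5, hi=9, mid=7, val=57
Step 3: lo=5, hi=6, mid=5, val=43
Step 4: lo=6, hi=6, mid=6, val=50

Found at index 6


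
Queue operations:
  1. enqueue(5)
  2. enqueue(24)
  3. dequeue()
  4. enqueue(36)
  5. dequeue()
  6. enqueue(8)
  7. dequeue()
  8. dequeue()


enqueue(5) -> [5]
enqueue(24) -> [5, 24]
dequeue()->5, [24]
enqueue(36) -> [24, 36]
dequeue()->24, [36]
enqueue(8) -> [36, 8]
dequeue()->36, [8]
dequeue()->8, []

Final queue: []


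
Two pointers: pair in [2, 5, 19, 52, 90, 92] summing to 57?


lo=0(2)+hi=5(92)=94
lo=0(2)+hi=4(90)=92
lo=0(2)+hi=3(52)=54
lo=1(5)+hi=3(52)=57

Yes: 5+52=57


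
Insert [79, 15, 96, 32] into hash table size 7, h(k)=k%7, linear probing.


Insert 79: h=2 -> slot 2
Insert 15: h=1 -> slot 1
Insert 96: h=5 -> slot 5
Insert 32: h=4 -> slot 4

Table: [None, 15, 79, None, 32, 96, None]


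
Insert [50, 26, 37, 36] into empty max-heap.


Insert 50: [50]
Insert 26: [50, 26]
Insert 37: [50, 26, 37]
Insert 36: [50, 36, 37, 26]

Final heap: [50, 36, 37, 26]


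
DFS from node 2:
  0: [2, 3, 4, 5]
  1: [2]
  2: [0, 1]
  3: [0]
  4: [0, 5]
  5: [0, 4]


Visit 2, push [1, 0]
Visit 0, push [5, 4, 3]
Visit 3, push []
Visit 4, push [5]
Visit 5, push []
Visit 1, push []

DFS order: [2, 0, 3, 4, 5, 1]


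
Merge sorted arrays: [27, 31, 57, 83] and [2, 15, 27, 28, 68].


Take 2 from B
Take 15 from B
Take 27 from A
Take 27 from B
Take 28 from B
Take 31 from A
Take 57 from A
Take 68 from B

Merged: [2, 15, 27, 27, 28, 31, 57, 68, 83]


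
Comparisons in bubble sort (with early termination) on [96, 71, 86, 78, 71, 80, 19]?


Algorithm: bubble sort (with early termination)
Input: [96, 71, 86, 78, 71, 80, 19]
Sorted: [19, 71, 71, 78, 80, 86, 96]

21


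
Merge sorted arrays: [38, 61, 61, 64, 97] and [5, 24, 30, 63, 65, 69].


Take 5 from B
Take 24 from B
Take 30 from B
Take 38 from A
Take 61 from A
Take 61 from A
Take 63 from B
Take 64 from A
Take 65 from B
Take 69 from B

Merged: [5, 24, 30, 38, 61, 61, 63, 64, 65, 69, 97]


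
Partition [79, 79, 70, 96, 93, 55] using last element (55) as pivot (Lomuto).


Pivot: 55
Place pivot at 0: [55, 79, 70, 96, 93, 79]

Partitioned: [55, 79, 70, 96, 93, 79]


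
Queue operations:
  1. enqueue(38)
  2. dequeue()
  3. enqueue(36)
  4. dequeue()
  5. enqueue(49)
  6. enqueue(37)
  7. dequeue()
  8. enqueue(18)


enqueue(38) -> [38]
dequeue()->38, []
enqueue(36) -> [36]
dequeue()->36, []
enqueue(49) -> [49]
enqueue(37) -> [49, 37]
dequeue()->49, [37]
enqueue(18) -> [37, 18]

Final queue: [37, 18]


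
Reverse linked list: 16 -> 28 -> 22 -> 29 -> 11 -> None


Step 1: curr=16, set curr.next=prev(None) | reversed so far: 16
Step 2: curr=28, set curr.next=prev(16) | reversed so far: 28 -> 16
Step 3: curr=22, set curr.next=prev(28) | reversed so far: 22 -> 28 -> 16
Step 4: curr=29, set curr.next=prev(22) | reversed so far: 29 -> 22 -> 28 -> 16
Step 5: curr=11, set curr.next=prev(29) | reversed so far: 11 -> 29 -> 22 -> 28 -> 16

11 -> 29 -> 22 -> 28 -> 16 -> None
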